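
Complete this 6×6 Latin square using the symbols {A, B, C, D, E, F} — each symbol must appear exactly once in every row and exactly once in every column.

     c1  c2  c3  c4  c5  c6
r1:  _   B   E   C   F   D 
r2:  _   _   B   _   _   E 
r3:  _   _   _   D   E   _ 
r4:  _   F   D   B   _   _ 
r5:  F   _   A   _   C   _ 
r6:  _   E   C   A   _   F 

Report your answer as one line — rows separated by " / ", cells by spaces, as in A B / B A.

A B E C F D / C A B F D E / B C F D E A / E F D B A C / F D A E C B / D E C A B F

(r1,c1) = A
(r2,c4) = F
(r3,c3) = F
(r4,c5) = A
(r4,c6) = C
(r5,c2) = D
(r5,c4) = E
(r5,c6) = B
(r2,c5) = D
(r3,c6) = A
(r4,c1) = E
(r6,c5) = B
(r2,c1) = C
(r2,c2) = A
(r3,c1) = B
(r3,c2) = C
(r6,c1) = D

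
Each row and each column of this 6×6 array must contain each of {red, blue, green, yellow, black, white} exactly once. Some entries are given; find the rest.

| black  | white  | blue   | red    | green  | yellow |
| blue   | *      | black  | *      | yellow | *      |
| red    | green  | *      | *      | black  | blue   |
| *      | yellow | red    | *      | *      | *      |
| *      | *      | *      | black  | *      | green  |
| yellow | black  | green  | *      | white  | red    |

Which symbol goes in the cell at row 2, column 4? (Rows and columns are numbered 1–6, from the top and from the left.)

green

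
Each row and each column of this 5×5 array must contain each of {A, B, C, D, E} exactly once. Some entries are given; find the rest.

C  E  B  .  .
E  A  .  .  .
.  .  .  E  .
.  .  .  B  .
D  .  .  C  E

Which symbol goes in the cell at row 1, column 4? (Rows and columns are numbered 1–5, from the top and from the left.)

(r2,c4) = D
(r4,c1) = A
(r5,c2) = B
(r5,c3) = A
(r1,c4) = A

A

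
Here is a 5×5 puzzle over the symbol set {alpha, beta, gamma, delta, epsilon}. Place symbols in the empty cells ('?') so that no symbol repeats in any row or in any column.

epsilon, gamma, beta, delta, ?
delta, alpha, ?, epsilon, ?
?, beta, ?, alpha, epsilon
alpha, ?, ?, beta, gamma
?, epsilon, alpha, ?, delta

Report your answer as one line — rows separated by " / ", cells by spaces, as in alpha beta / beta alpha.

epsilon gamma beta delta alpha / delta alpha gamma epsilon beta / gamma beta delta alpha epsilon / alpha delta epsilon beta gamma / beta epsilon alpha gamma delta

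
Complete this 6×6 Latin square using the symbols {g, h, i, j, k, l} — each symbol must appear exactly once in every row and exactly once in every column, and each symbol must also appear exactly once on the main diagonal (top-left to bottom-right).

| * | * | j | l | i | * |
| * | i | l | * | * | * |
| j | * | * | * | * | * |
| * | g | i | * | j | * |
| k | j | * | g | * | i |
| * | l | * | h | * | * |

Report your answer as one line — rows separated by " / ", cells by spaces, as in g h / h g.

h k j l i g / g i l j h k / j h g i k l / l g i k j h / k j h g l i / i l k h g j

row 4 has {g,i,j}; column 4 has {g,h,l}; the diagonal has {i} — only k is left for (r4,c4).
row 5 has {g,i,j,k}; column 3 has {i,j,l} — only h is left for (r5,c3).
row 5 has {g,h,i,j,k}; column 5 has {i,j}; the diagonal has {i,k} — only l is left for (r5,c5).
row 2 has {i,l}; column 4 has {g,h,k,l} — only j is left for (r2,c4).
row 3 has {j}; column 3 has {h,i,j,l}; the diagonal has {i,k,l} — only g is left for (r3,c3).
row 3 has {g,j}; column 4 has {g,h,j,k,l} — only i is left for (r3,c4).
row 6 has {h,l}; column 3 has {g,h,i,j,l} — only k is left for (r6,c3).
row 6 has {h,k,l}; column 5 has {i,j,l} — only g is left for (r6,c5).
row 6 has {g,h,k,l}; column 6 has {i}; the diagonal has {g,i,k,l} — only j is left for (r6,c6).
row 1 has {i,j,l}; column 1 has {j,k}; the diagonal has {g,i,j,k,l} — only h is left for (r1,c1).
row 1 has {h,i,j,l}; column 2 has {g,i,j,l} — only k is left for (r1,c2).
row 1 has {h,i,j,k,l}; column 6 has {i,j} — only g is left for (r1,c6).
row 2 has {i,j,l}; column 1 has {h,j,k} — only g is left for (r2,c1).
row 3 has {g,i,j}; column 2 has {g,i,j,k,l} — only h is left for (r3,c2).
row 3 has {g,h,i,j}; column 5 has {g,i,j,l} — only k is left for (r3,c5).
row 3 has {g,h,i,j,k}; column 6 has {g,i,j} — only l is left for (r3,c6).
row 4 has {g,i,j,k}; column 1 has {g,h,j,k} — only l is left for (r4,c1).
row 4 has {g,i,j,k,l}; column 6 has {g,i,j,l} — only h is left for (r4,c6).
row 6 has {g,h,j,k,l}; column 1 has {g,h,j,k,l} — only i is left for (r6,c1).
row 2 has {g,i,j,l}; column 5 has {g,i,j,k,l} — only h is left for (r2,c5).
row 2 has {g,h,i,j,l}; column 6 has {g,h,i,j,l} — only k is left for (r2,c6).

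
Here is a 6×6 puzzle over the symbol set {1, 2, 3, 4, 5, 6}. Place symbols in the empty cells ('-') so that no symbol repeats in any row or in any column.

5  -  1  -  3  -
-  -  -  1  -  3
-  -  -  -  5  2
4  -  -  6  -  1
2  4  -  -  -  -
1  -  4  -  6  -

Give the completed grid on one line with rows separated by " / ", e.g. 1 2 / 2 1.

5 6 1 2 3 4 / 6 5 2 1 4 3 / 3 1 6 4 5 2 / 4 3 5 6 2 1 / 2 4 3 5 1 6 / 1 2 4 3 6 5

(r2,c1) = 6
(r3,c1) = 3
(r3,c3) = 6
(r3,c4) = 4
(r4,c5) = 2
(r5,c5) = 1
(r6,c6) = 5
(r1,c4) = 2
(r2,c5) = 4
(r3,c2) = 1
(r5,c6) = 6
(r6,c4) = 3
(r1,c2) = 6
(r1,c6) = 4
(r5,c4) = 5
(r6,c2) = 2
(r2,c2) = 5
(r2,c3) = 2
(r4,c2) = 3
(r4,c3) = 5
(r5,c3) = 3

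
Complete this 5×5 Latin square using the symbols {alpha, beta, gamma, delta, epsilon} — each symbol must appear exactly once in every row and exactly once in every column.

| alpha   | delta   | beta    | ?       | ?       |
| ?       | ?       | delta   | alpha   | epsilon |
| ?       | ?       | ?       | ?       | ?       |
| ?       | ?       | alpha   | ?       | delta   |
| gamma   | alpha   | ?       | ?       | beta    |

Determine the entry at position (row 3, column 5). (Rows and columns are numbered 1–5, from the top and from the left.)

alpha

row 1 has {alpha,beta,delta}; column 5 has {beta,delta,epsilon} — only gamma is left for (r1,c5).
row 2 has {alpha,delta,epsilon}; column 1 has {alpha,gamma} — only beta is left for (r2,c1).
row 2 has {alpha,beta,delta,epsilon}; column 2 has {alpha,delta} — only gamma is left for (r2,c2).
row 3 is empty so far; column 5 has {beta,gamma,delta,epsilon} — only alpha is left for (r3,c5).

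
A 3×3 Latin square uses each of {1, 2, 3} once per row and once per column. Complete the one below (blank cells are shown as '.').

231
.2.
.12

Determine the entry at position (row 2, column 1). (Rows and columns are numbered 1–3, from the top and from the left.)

1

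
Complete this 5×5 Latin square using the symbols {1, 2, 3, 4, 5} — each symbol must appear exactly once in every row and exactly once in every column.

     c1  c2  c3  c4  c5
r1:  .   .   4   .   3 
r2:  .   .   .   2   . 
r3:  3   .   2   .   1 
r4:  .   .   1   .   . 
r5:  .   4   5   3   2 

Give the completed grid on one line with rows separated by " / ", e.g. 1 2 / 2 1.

5 2 4 1 3 / 4 1 3 2 5 / 3 5 2 4 1 / 2 3 1 5 4 / 1 4 5 3 2

(r2,c3) = 3
(r3,c2) = 5
(r3,c4) = 4
(r4,c4) = 5
(r4,c5) = 4
(r5,c1) = 1
(r1,c4) = 1
(r2,c2) = 1
(r2,c5) = 5
(r4,c1) = 2
(r4,c2) = 3
(r1,c1) = 5
(r1,c2) = 2
(r2,c1) = 4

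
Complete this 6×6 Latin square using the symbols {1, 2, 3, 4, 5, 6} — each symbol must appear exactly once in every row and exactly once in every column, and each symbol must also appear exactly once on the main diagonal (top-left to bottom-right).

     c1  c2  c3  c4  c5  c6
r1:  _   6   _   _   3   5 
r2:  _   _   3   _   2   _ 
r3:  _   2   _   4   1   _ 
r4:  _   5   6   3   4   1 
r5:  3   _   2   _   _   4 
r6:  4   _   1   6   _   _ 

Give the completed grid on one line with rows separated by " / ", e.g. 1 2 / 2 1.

1 6 4 2 3 5 / 5 4 3 1 2 6 / 6 2 5 4 1 3 / 2 5 6 3 4 1 / 3 1 2 5 6 4 / 4 3 1 6 5 2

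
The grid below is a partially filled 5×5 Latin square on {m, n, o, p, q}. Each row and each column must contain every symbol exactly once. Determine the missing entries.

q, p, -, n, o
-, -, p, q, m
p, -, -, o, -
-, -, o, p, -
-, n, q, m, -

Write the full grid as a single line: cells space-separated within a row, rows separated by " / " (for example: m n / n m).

(r1,c3) = m
(r2,c2) = o
(r3,c3) = n
(r3,c5) = q
(r4,c5) = n
(r5,c1) = o
(r5,c5) = p
(r2,c1) = n
(r3,c2) = m
(r4,c1) = m
(r4,c2) = q

q p m n o / n o p q m / p m n o q / m q o p n / o n q m p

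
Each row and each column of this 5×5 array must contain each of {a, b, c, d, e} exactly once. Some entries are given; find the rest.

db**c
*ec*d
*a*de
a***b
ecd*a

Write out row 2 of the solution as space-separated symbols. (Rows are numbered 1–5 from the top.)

At row 2, column 1: row 2 has {c,d,e}; column 1 has {a,d,e}; that leaves b.
At row 2, column 4: row 2 has {b,c,d,e}; column 4 has {d}; that leaves a.

b e c a d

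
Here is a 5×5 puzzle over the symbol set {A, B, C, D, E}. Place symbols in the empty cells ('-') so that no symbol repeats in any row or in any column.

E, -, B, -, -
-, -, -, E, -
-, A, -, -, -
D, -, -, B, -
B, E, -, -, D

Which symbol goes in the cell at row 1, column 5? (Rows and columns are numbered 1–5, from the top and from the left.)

A

At row 3, column 1: row 3 has {A}; column 1 has {B,D,E}; that leaves C.
At row 3, column 4: row 3 has {A,C}; column 4 has {B,E}; that leaves D.
At row 4, column 2: row 4 has {B,D}; column 2 has {A,E}; that leaves C.
At row 1, column 2: row 1 has {B,E}; column 2 has {A,C,E}; that leaves D.
At row 2, column 1: row 2 has {E}; column 1 has {B,C,D,E}; that leaves A.
At row 2, column 2: row 2 has {A,E}; column 2 has {A,C,D,E}; that leaves B.
At row 2, column 5: row 2 has {A,B,E}; column 5 has {D}; that leaves C.
At row 3, column 3: row 3 has {A,C,D}; column 3 has {B}; that leaves E.
At row 3, column 5: row 3 has {A,C,D,E}; column 5 has {C,D}; that leaves B.
At row 4, column 3: row 4 has {B,C,D}; column 3 has {B,E}; that leaves A.
At row 4, column 5: row 4 has {A,B,C,D}; column 5 has {B,C,D}; that leaves E.
At row 5, column 3: row 5 has {B,D,E}; column 3 has {A,B,E}; that leaves C.
At row 5, column 4: row 5 has {B,C,D,E}; column 4 has {B,D,E}; that leaves A.
At row 1, column 4: row 1 has {B,D,E}; column 4 has {A,B,D,E}; that leaves C.
At row 1, column 5: row 1 has {B,C,D,E}; column 5 has {B,C,D,E}; that leaves A.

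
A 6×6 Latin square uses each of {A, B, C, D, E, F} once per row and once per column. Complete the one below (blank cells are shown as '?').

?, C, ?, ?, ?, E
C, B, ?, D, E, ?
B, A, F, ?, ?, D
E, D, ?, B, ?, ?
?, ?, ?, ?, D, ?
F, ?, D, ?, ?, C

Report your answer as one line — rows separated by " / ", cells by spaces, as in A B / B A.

D C B F A E / C B A D E F / B A F E C D / E D C B F A / A F E C D B / F E D A B C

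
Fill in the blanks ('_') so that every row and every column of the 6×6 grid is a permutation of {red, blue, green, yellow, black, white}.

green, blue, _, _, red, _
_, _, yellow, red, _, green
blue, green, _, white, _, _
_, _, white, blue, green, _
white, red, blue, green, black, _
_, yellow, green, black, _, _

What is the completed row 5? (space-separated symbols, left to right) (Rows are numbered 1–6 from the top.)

white red blue green black yellow

(r1,c3): row 1 has {red,blue,green}; column 3 has {blue,green,yellow,white}, so it must be black.
(r1,c4): row 1 has {red,blue,green,black}; column 4 has {red,blue,green,black,white}, so it must be yellow.
(r1,c6): row 1 has {red,blue,green,yellow,black}; column 6 has {green}, so it must be white.
(r2,c1): row 2 has {red,green,yellow}; column 1 has {blue,green,white}, so it must be black.
(r2,c2): row 2 has {red,green,yellow,black}; column 2 has {red,blue,green,yellow}, so it must be white.
(r2,c5): row 2 has {red,green,yellow,black,white}; column 5 has {red,green,black}, so it must be blue.
(r3,c3): row 3 has {blue,green,white}; column 3 has {blue,green,yellow,black,white}, so it must be red.
(r3,c5): row 3 has {red,blue,green,white}; column 5 has {red,blue,green,black}, so it must be yellow.
(r3,c6): row 3 has {red,blue,green,yellow,white}; column 6 has {green,white}, so it must be black.
(r4,c2): row 4 has {blue,green,white}; column 2 has {red,blue,green,yellow,white}, so it must be black.
(r5,c6): row 5 has {red,blue,green,black,white}; column 6 has {green,black,white}, so it must be yellow.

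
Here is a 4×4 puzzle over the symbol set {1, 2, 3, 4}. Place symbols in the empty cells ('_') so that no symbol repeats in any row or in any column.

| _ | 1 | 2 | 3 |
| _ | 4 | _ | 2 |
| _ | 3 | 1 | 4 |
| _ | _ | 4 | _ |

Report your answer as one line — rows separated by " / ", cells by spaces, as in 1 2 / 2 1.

(r1,c1) = 4
(r2,c3) = 3
(r3,c1) = 2
(r4,c2) = 2
(r4,c4) = 1
(r2,c1) = 1
(r4,c1) = 3

4 1 2 3 / 1 4 3 2 / 2 3 1 4 / 3 2 4 1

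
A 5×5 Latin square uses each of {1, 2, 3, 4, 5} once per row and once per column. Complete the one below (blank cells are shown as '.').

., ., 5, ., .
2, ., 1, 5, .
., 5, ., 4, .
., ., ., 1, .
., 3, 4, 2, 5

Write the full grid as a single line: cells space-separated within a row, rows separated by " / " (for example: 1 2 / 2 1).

4 1 5 3 2 / 2 4 1 5 3 / 3 5 2 4 1 / 5 2 3 1 4 / 1 3 4 2 5

(r1,c4): row 1 has {5}; column 4 has {1,2,4,5}, so it must be 3.
(r2,c2): row 2 has {1,2,5}; column 2 has {3,5}, so it must be 4.
(r2,c5): row 2 has {1,2,4,5}; column 5 has {5}, so it must be 3.
(r4,c2): row 4 has {1}; column 2 has {3,4,5}, so it must be 2.
(r4,c3): row 4 has {1,2}; column 3 has {1,4,5}, so it must be 3.
(r4,c5): row 4 has {1,2,3}; column 5 has {3,5}, so it must be 4.
(r5,c1): row 5 has {2,3,4,5}; column 1 has {2}, so it must be 1.
(r1,c1): row 1 has {3,5}; column 1 has {1,2}, so it must be 4.
(r1,c2): row 1 has {3,4,5}; column 2 has {2,3,4,5}, so it must be 1.
(r1,c5): row 1 has {1,3,4,5}; column 5 has {3,4,5}, so it must be 2.
(r3,c1): row 3 has {4,5}; column 1 has {1,2,4}, so it must be 3.
(r3,c3): row 3 has {3,4,5}; column 3 has {1,3,4,5}, so it must be 2.
(r3,c5): row 3 has {2,3,4,5}; column 5 has {2,3,4,5}, so it must be 1.
(r4,c1): row 4 has {1,2,3,4}; column 1 has {1,2,3,4}, so it must be 5.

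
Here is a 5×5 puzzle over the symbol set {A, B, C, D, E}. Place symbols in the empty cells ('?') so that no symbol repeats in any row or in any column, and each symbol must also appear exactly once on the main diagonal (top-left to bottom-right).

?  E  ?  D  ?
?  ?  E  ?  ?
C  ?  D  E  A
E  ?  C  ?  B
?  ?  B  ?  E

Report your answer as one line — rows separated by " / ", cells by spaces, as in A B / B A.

B E A D C / A C E B D / C B D E A / E D C A B / D A B C E

row 1 has {D,E}; column 3 has {B,C,D,E} — only A is left for (r1,c3).
row 1 has {A,D,E}; column 5 has {A,B,E} — only C is left for (r1,c5).
row 2 has {E}; column 5 has {A,B,C,E} — only D is left for (r2,c5).
row 3 has {A,C,D,E}; column 2 has {E} — only B is left for (r3,c2).
row 4 has {B,C,E}; column 4 has {D,E}; the diagonal has {D,E} — only A is left for (r4,c4).
row 5 has {B,E}; column 4 has {A,D,E} — only C is left for (r5,c4).
row 1 has {A,C,D,E}; column 1 has {C,E}; the diagonal has {A,D,E} — only B is left for (r1,c1).
row 2 has {D,E}; column 1 has {B,C,E} — only A is left for (r2,c1).
row 2 has {A,D,E}; column 2 has {B,E}; the diagonal has {A,B,D,E} — only C is left for (r2,c2).
row 2 has {A,C,D,E}; column 4 has {A,C,D,E} — only B is left for (r2,c4).
row 4 has {A,B,C,E}; column 2 has {B,C,E} — only D is left for (r4,c2).
row 5 has {B,C,E}; column 1 has {A,B,C,E} — only D is left for (r5,c1).
row 5 has {B,C,D,E}; column 2 has {B,C,D,E} — only A is left for (r5,c2).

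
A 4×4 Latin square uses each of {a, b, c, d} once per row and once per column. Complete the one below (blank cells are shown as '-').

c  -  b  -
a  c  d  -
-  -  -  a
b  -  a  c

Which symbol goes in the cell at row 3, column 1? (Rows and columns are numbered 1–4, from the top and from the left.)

d

(r1,c4): row 1 has {b,c}; column 4 has {a,c}, so it must be d.
(r2,c4): row 2 has {a,c,d}; column 4 has {a,c,d}, so it must be b.
(r3,c1): row 3 has {a}; column 1 has {a,b,c}, so it must be d.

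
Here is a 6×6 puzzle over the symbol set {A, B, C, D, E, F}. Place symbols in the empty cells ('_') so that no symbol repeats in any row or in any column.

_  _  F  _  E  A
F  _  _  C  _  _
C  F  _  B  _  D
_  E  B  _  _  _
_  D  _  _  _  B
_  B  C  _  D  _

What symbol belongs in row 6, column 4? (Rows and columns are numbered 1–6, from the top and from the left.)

E

(r1,c2) = C
(r1,c4) = D
(r2,c2) = A
(r2,c5) = B
(r2,c6) = E
(r3,c5) = A
(r6,c6) = F
(r1,c1) = B
(r2,c3) = D
(r3,c3) = E
(r4,c6) = C
(r5,c3) = A
(r4,c5) = F
(r5,c1) = E
(r5,c4) = F
(r5,c5) = C
(r6,c1) = A
(r6,c4) = E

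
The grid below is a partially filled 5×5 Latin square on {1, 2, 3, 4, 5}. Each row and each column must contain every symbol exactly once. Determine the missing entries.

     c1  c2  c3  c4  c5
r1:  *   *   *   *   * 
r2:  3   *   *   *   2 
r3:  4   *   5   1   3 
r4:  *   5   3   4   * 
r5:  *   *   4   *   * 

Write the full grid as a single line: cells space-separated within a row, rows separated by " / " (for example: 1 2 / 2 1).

5 1 2 3 4 / 3 4 1 5 2 / 4 2 5 1 3 / 2 5 3 4 1 / 1 3 4 2 5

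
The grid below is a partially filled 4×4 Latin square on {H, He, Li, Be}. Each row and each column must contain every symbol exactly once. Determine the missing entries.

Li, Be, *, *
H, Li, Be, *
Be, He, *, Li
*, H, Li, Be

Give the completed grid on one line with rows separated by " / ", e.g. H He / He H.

Li Be He H / H Li Be He / Be He H Li / He H Li Be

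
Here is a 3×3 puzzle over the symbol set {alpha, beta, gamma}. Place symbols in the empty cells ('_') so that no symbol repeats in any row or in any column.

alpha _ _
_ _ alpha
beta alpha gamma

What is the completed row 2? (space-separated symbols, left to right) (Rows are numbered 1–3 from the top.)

(r1,c3) = beta
(r2,c1) = gamma
(r2,c2) = beta

gamma beta alpha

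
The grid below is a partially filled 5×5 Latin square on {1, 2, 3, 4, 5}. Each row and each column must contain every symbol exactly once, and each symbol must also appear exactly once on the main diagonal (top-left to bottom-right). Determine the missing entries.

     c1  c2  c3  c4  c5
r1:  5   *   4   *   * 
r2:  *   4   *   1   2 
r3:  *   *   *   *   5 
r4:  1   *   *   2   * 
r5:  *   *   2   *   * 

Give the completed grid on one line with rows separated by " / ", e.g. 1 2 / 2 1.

(r1,c4) = 3
(r1,c5) = 1
(r2,c1) = 3
(r2,c3) = 5
(r3,c4) = 4
(r4,c3) = 3
(r4,c5) = 4
(r5,c1) = 4
(r5,c4) = 5
(r5,c5) = 3
(r1,c2) = 2
(r3,c1) = 2
(r3,c3) = 1
(r4,c2) = 5
(r5,c2) = 1
(r3,c2) = 3

5 2 4 3 1 / 3 4 5 1 2 / 2 3 1 4 5 / 1 5 3 2 4 / 4 1 2 5 3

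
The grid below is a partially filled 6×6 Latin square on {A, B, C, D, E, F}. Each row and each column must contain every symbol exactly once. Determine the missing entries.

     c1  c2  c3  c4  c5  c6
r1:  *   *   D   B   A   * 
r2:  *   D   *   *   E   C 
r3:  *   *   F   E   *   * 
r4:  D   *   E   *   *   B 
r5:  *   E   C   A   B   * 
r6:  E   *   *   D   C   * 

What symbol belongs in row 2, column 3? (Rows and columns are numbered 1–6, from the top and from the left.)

B

(r2,c4) = F
(r3,c5) = D
(r3,c6) = A
(r4,c4) = C
(r4,c5) = F
(r5,c1) = F
(r5,c6) = D
(r6,c6) = F
(r1,c1) = C
(r1,c2) = F
(r1,c6) = E
(r3,c1) = B
(r3,c2) = C
(r4,c2) = A
(r6,c2) = B
(r6,c3) = A
(r2,c1) = A
(r2,c3) = B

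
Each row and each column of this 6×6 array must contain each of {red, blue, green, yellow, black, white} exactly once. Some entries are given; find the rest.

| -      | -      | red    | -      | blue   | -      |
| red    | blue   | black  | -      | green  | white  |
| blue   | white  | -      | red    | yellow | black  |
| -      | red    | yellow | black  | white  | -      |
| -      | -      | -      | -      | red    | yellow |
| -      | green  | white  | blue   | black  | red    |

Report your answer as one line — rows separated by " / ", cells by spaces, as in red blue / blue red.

black yellow red white blue green / red blue black yellow green white / blue white green red yellow black / green red yellow black white blue / white black blue green red yellow / yellow green white blue black red

At row 1, column 6: row 1 has {red,blue}; column 6 has {red,yellow,black,white}; that leaves green.
At row 2, column 4: row 2 has {red,blue,green,black,white}; column 4 has {red,blue,black}; that leaves yellow.
At row 3, column 3: row 3 has {red,blue,yellow,black,white}; column 3 has {red,yellow,black,white}; that leaves green.
At row 4, column 1: row 4 has {red,yellow,black,white}; column 1 has {red,blue}; that leaves green.
At row 4, column 6: row 4 has {red,green,yellow,black,white}; column 6 has {red,green,yellow,black,white}; that leaves blue.
At row 5, column 2: row 5 has {red,yellow}; column 2 has {red,blue,green,white}; that leaves black.
At row 5, column 3: row 5 has {red,yellow,black}; column 3 has {red,green,yellow,black,white}; that leaves blue.
At row 6, column 1: row 6 has {red,blue,green,black,white}; column 1 has {red,blue,green}; that leaves yellow.
At row 1, column 2: row 1 has {red,blue,green}; column 2 has {red,blue,green,black,white}; that leaves yellow.
At row 1, column 4: row 1 has {red,blue,green,yellow}; column 4 has {red,blue,yellow,black}; that leaves white.
At row 5, column 1: row 5 has {red,blue,yellow,black}; column 1 has {red,blue,green,yellow}; that leaves white.
At row 5, column 4: row 5 has {red,blue,yellow,black,white}; column 4 has {red,blue,yellow,black,white}; that leaves green.
At row 1, column 1: row 1 has {red,blue,green,yellow,white}; column 1 has {red,blue,green,yellow,white}; that leaves black.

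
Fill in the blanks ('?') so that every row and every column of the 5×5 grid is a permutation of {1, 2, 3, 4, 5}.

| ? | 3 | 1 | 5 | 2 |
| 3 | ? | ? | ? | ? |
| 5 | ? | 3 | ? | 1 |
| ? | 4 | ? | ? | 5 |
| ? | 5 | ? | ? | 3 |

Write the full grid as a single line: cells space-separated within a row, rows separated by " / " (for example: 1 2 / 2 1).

4 3 1 5 2 / 3 1 5 2 4 / 5 2 3 4 1 / 1 4 2 3 5 / 2 5 4 1 3

row 1 has {1,2,3,5}; column 1 has {3,5} — only 4 is left for (r1,c1).
row 2 has {3}; column 5 has {1,2,3,5} — only 4 is left for (r2,c5).
row 3 has {1,3,5}; column 2 has {3,4,5} — only 2 is left for (r3,c2).
row 3 has {1,2,3,5}; column 4 has {5} — only 4 is left for (r3,c4).
row 4 has {4,5}; column 3 has {1,3} — only 2 is left for (r4,c3).
row 5 has {3,5}; column 3 has {1,2,3} — only 4 is left for (r5,c3).
row 2 has {3,4}; column 2 has {2,3,4,5} — only 1 is left for (r2,c2).
row 2 has {1,3,4}; column 3 has {1,2,3,4} — only 5 is left for (r2,c3).
row 2 has {1,3,4,5}; column 4 has {4,5} — only 2 is left for (r2,c4).
row 4 has {2,4,5}; column 1 has {3,4,5} — only 1 is left for (r4,c1).
row 4 has {1,2,4,5}; column 4 has {2,4,5} — only 3 is left for (r4,c4).
row 5 has {3,4,5}; column 1 has {1,3,4,5} — only 2 is left for (r5,c1).
row 5 has {2,3,4,5}; column 4 has {2,3,4,5} — only 1 is left for (r5,c4).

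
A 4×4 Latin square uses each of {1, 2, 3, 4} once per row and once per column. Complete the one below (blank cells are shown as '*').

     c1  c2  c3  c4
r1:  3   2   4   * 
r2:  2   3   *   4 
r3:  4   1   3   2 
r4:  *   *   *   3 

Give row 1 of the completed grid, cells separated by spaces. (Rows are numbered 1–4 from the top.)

3 2 4 1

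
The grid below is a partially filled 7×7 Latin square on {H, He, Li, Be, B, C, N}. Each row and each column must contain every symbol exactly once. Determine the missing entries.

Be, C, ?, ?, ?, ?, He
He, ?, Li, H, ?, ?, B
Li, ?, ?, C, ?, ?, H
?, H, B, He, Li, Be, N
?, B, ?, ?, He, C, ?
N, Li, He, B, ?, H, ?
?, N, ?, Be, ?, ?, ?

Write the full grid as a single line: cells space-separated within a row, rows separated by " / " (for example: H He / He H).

Be C H N B Li He / He Be Li H C N B / Li He Be C N B H / C H B He Li Be N / H B N Li He C Be / N Li He B Be H C / B N C Be H He Li

(r2,c2) = Be
(r2,c6) = N
(r3,c2) = He
(r3,c6) = B
(r4,c1) = C
(r5,c1) = H
(r7,c1) = B
(r1,c6) = Li
(r2,c5) = C
(r6,c5) = Be
(r6,c7) = C
(r7,c5) = H
(r7,c6) = He
(r7,c7) = Li
(r1,c4) = N
(r1,c5) = B
(r3,c5) = N
(r5,c4) = Li
(r5,c7) = Be
(r7,c3) = C
(r1,c3) = H
(r3,c3) = Be
(r5,c3) = N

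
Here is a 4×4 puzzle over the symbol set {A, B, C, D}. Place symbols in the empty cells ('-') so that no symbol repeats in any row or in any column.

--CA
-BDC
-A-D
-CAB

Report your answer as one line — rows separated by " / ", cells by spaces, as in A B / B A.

B D C A / A B D C / C A B D / D C A B

Cell (r1,c2): row 1 has {A,C}; column 2 has {A,B,C} → D.
Cell (r2,c1): row 2 has {B,C,D}; column 1 is empty so far → A.
Cell (r3,c3): row 3 has {A,D}; column 3 has {A,C,D} → B.
Cell (r4,c1): row 4 has {A,B,C}; column 1 has {A} → D.
Cell (r1,c1): row 1 has {A,C,D}; column 1 has {A,D} → B.
Cell (r3,c1): row 3 has {A,B,D}; column 1 has {A,B,D} → C.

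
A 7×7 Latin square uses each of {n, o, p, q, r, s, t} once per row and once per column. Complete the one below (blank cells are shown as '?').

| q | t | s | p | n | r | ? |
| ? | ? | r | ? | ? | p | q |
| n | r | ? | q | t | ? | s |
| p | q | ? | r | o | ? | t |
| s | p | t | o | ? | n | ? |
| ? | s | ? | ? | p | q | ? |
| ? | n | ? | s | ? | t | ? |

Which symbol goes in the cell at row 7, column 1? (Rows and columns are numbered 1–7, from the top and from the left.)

o

(r1,c7) = o
(r2,c2) = o
(r2,c5) = s
(r3,c6) = o
(r4,c3) = n
(r4,c6) = s
(r5,c7) = r
(r6,c3) = o
(r6,c7) = n
(r7,c7) = p
(r2,c1) = t
(r2,c4) = n
(r3,c3) = p
(r5,c5) = q
(r6,c1) = r
(r6,c4) = t
(r7,c1) = o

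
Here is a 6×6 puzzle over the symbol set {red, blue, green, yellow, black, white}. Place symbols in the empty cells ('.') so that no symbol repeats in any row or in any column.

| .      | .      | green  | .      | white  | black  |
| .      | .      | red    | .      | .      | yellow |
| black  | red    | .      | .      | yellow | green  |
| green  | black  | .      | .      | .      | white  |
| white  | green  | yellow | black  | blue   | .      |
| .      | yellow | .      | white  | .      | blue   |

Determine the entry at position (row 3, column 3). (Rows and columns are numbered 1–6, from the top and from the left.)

Cell (r1,c2): row 1 has {green,black,white}; column 2 has {red,green,yellow,black} → blue.
Cell (r2,c1): row 2 has {red,yellow}; column 1 has {green,black,white} → blue.
Cell (r2,c2): row 2 has {red,blue,yellow}; column 2 has {red,blue,green,yellow,black} → white.
Cell (r2,c4): row 2 has {red,blue,yellow,white}; column 4 has {black,white} → green.
Cell (r2,c5): row 2 has {red,blue,green,yellow,white}; column 5 has {blue,yellow,white} → black.
Cell (r3,c4): row 3 has {red,green,yellow,black}; column 4 has {green,black,white} → blue.
Cell (r4,c3): row 4 has {green,black,white}; column 3 has {red,green,yellow} → blue.
Cell (r4,c5): row 4 has {blue,green,black,white}; column 5 has {blue,yellow,black,white} → red.
Cell (r5,c6): row 5 has {blue,green,yellow,black,white}; column 6 has {blue,green,yellow,black,white} → red.
Cell (r6,c1): row 6 has {blue,yellow,white}; column 1 has {blue,green,black,white} → red.
Cell (r6,c3): row 6 has {red,blue,yellow,white}; column 3 has {red,blue,green,yellow} → black.
Cell (r6,c5): row 6 has {red,blue,yellow,black,white}; column 5 has {red,blue,yellow,black,white} → green.
Cell (r1,c1): row 1 has {blue,green,black,white}; column 1 has {red,blue,green,black,white} → yellow.
Cell (r1,c4): row 1 has {blue,green,yellow,black,white}; column 4 has {blue,green,black,white} → red.
Cell (r3,c3): row 3 has {red,blue,green,yellow,black}; column 3 has {red,blue,green,yellow,black} → white.

white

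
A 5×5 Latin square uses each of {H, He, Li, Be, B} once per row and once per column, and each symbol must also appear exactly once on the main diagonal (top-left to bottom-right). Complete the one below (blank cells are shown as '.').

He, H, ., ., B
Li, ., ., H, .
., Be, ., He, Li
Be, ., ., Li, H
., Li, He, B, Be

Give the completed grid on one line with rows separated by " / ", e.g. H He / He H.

He H Li Be B / Li B Be H He / B Be H He Li / Be He B Li H / H Li He B Be

Cell (r1,c4): row 1 has {H,He,B}; column 4 has {H,He,Li,B} → Be.
Cell (r2,c2): row 2 has {H,Li}; column 2 has {H,Li,Be}; the diagonal has {He,Li,Be} → B.
Cell (r2,c3): row 2 has {H,Li,B}; column 3 has {He} → Be.
Cell (r2,c5): row 2 has {H,Li,Be,B}; column 5 has {H,Li,Be,B} → He.
Cell (r3,c3): row 3 has {He,Li,Be}; column 3 has {He,Be}; the diagonal has {He,Li,Be,B} → H.
Cell (r4,c2): row 4 has {H,Li,Be}; column 2 has {H,Li,Be,B} → He.
Cell (r4,c3): row 4 has {H,He,Li,Be}; column 3 has {H,He,Be} → B.
Cell (r5,c1): row 5 has {He,Li,Be,B}; column 1 has {He,Li,Be} → H.
Cell (r1,c3): row 1 has {H,He,Be,B}; column 3 has {H,He,Be,B} → Li.
Cell (r3,c1): row 3 has {H,He,Li,Be}; column 1 has {H,He,Li,Be} → B.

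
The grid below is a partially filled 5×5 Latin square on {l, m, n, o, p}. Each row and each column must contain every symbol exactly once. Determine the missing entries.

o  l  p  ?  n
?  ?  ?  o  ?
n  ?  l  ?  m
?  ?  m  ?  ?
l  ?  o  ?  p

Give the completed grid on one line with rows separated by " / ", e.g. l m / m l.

o l p m n / m p n o l / n o l p m / p n m l o / l m o n p

(r1,c4): row 1 has {l,n,o,p}; column 4 has {o}, so it must be m.
(r2,c3): row 2 has {o}; column 3 has {l,m,o,p}, so it must be n.
(r2,c5): row 2 has {n,o}; column 5 has {m,n,p}, so it must be l.
(r3,c4): row 3 has {l,m,n}; column 4 has {m,o}, so it must be p.
(r4,c1): row 4 has {m}; column 1 has {l,n,o}, so it must be p.
(r4,c5): row 4 has {m,p}; column 5 has {l,m,n,p}, so it must be o.
(r5,c4): row 5 has {l,o,p}; column 4 has {m,o,p}, so it must be n.
(r2,c1): row 2 has {l,n,o}; column 1 has {l,n,o,p}, so it must be m.
(r2,c2): row 2 has {l,m,n,o}; column 2 has {l}, so it must be p.
(r3,c2): row 3 has {l,m,n,p}; column 2 has {l,p}, so it must be o.
(r4,c2): row 4 has {m,o,p}; column 2 has {l,o,p}, so it must be n.
(r4,c4): row 4 has {m,n,o,p}; column 4 has {m,n,o,p}, so it must be l.
(r5,c2): row 5 has {l,n,o,p}; column 2 has {l,n,o,p}, so it must be m.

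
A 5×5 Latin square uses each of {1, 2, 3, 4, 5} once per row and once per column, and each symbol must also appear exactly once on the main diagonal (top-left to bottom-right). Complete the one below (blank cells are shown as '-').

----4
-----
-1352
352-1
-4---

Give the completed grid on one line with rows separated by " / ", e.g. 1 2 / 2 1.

1 3 5 2 4 / 5 2 4 1 3 / 4 1 3 5 2 / 3 5 2 4 1 / 2 4 1 3 5

At row 2, column 2: row 2 is empty so far; column 2 has {1,4,5}; the diagonal has {3}; that leaves 2.
At row 3, column 1: row 3 has {1,2,3,5}; column 1 has {3}; that leaves 4.
At row 4, column 4: row 4 has {1,2,3,5}; column 4 has {5}; the diagonal has {2,3}; that leaves 4.
At row 5, column 5: row 5 has {4}; column 5 has {1,2,4}; the diagonal has {2,3,4}; that leaves 5.
At row 1, column 1: row 1 has {4}; column 1 has {3,4}; the diagonal has {2,3,4,5}; that leaves 1.
At row 1, column 2: row 1 has {1,4}; column 2 has {1,2,4,5}; that leaves 3.
At row 1, column 3: row 1 has {1,3,4}; column 3 has {2,3}; that leaves 5.
At row 1, column 4: row 1 has {1,3,4,5}; column 4 has {4,5}; that leaves 2.
At row 2, column 1: row 2 has {2}; column 1 has {1,3,4}; that leaves 5.
At row 2, column 5: row 2 has {2,5}; column 5 has {1,2,4,5}; that leaves 3.
At row 5, column 1: row 5 has {4,5}; column 1 has {1,3,4,5}; that leaves 2.
At row 5, column 3: row 5 has {2,4,5}; column 3 has {2,3,5}; that leaves 1.
At row 5, column 4: row 5 has {1,2,4,5}; column 4 has {2,4,5}; that leaves 3.
At row 2, column 3: row 2 has {2,3,5}; column 3 has {1,2,3,5}; that leaves 4.
At row 2, column 4: row 2 has {2,3,4,5}; column 4 has {2,3,4,5}; that leaves 1.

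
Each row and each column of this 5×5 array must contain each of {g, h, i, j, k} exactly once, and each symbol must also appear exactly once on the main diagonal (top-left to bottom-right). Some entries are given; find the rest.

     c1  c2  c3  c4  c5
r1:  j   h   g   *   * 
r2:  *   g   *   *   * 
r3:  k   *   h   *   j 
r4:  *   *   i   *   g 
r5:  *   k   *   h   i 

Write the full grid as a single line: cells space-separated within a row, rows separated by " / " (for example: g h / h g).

j h g i k / i g k j h / k i h g j / h j i k g / g k j h i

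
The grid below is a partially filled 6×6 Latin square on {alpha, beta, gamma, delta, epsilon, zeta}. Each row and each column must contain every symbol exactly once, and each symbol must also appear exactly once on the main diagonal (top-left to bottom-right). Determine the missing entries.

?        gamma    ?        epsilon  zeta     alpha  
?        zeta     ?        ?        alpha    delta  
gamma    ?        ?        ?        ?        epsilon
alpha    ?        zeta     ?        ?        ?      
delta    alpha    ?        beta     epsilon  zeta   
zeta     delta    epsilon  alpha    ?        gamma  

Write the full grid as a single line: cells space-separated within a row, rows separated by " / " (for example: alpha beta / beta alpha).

beta gamma delta epsilon zeta alpha / epsilon zeta beta gamma alpha delta / gamma beta alpha zeta delta epsilon / alpha epsilon zeta delta gamma beta / delta alpha gamma beta epsilon zeta / zeta delta epsilon alpha beta gamma

At row 1, column 1: row 1 has {alpha,gamma,epsilon,zeta}; column 1 has {alpha,gamma,delta,zeta}; the diagonal has {gamma,epsilon,zeta}; that leaves beta.
At row 1, column 3: row 1 has {alpha,beta,gamma,epsilon,zeta}; column 3 has {epsilon,zeta}; that leaves delta.
At row 2, column 1: row 2 has {alpha,delta,zeta}; column 1 has {alpha,beta,gamma,delta,zeta}; that leaves epsilon.
At row 2, column 4: row 2 has {alpha,delta,epsilon,zeta}; column 4 has {alpha,beta,epsilon}; that leaves gamma.
At row 3, column 2: row 3 has {gamma,epsilon}; column 2 has {alpha,gamma,delta,zeta}; that leaves beta.
At row 3, column 3: row 3 has {beta,gamma,epsilon}; column 3 has {delta,epsilon,zeta}; the diagonal has {beta,gamma,epsilon,zeta}; that leaves alpha.
At row 3, column 5: row 3 has {alpha,beta,gamma,epsilon}; column 5 has {alpha,epsilon,zeta}; that leaves delta.
At row 4, column 2: row 4 has {alpha,zeta}; column 2 has {alpha,beta,gamma,delta,zeta}; that leaves epsilon.
At row 4, column 4: row 4 has {alpha,epsilon,zeta}; column 4 has {alpha,beta,gamma,epsilon}; the diagonal has {alpha,beta,gamma,epsilon,zeta}; that leaves delta.
At row 4, column 6: row 4 has {alpha,delta,epsilon,zeta}; column 6 has {alpha,gamma,delta,epsilon,zeta}; that leaves beta.
At row 5, column 3: row 5 has {alpha,beta,delta,epsilon,zeta}; column 3 has {alpha,delta,epsilon,zeta}; that leaves gamma.
At row 6, column 5: row 6 has {alpha,gamma,delta,epsilon,zeta}; column 5 has {alpha,delta,epsilon,zeta}; that leaves beta.
At row 2, column 3: row 2 has {alpha,gamma,delta,epsilon,zeta}; column 3 has {alpha,gamma,delta,epsilon,zeta}; that leaves beta.
At row 3, column 4: row 3 has {alpha,beta,gamma,delta,epsilon}; column 4 has {alpha,beta,gamma,delta,epsilon}; that leaves zeta.
At row 4, column 5: row 4 has {alpha,beta,delta,epsilon,zeta}; column 5 has {alpha,beta,delta,epsilon,zeta}; that leaves gamma.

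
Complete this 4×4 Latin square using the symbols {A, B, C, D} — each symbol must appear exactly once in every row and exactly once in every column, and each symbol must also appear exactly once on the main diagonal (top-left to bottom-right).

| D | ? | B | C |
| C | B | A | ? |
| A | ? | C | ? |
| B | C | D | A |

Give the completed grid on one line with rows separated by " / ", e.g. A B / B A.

At row 1, column 2: row 1 has {B,C,D}; column 2 has {B,C}; that leaves A.
At row 2, column 4: row 2 has {A,B,C}; column 4 has {A,C}; that leaves D.
At row 3, column 2: row 3 has {A,C}; column 2 has {A,B,C}; that leaves D.
At row 3, column 4: row 3 has {A,C,D}; column 4 has {A,C,D}; that leaves B.

D A B C / C B A D / A D C B / B C D A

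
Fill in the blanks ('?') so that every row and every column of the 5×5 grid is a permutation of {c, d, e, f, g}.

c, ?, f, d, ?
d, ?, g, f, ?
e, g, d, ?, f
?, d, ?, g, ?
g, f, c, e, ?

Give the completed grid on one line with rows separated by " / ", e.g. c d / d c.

(r1,c2) = e
(r1,c5) = g
(r2,c2) = c
(r2,c5) = e
(r3,c4) = c
(r4,c1) = f
(r4,c3) = e
(r4,c5) = c
(r5,c5) = d

c e f d g / d c g f e / e g d c f / f d e g c / g f c e d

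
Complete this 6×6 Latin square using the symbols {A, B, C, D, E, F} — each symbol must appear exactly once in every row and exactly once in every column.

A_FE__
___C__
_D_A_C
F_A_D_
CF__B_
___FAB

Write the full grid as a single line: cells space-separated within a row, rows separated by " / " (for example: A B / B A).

A B F E C D / B A D C E F / E D B A F C / F C A B D E / C F E D B A / D E C F A B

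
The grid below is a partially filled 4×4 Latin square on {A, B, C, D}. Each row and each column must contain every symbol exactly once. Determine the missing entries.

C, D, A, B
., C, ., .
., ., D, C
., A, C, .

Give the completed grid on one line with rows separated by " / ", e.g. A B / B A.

(r2,c3) = B
(r3,c2) = B
(r4,c4) = D
(r2,c4) = A
(r3,c1) = A
(r4,c1) = B
(r2,c1) = D

C D A B / D C B A / A B D C / B A C D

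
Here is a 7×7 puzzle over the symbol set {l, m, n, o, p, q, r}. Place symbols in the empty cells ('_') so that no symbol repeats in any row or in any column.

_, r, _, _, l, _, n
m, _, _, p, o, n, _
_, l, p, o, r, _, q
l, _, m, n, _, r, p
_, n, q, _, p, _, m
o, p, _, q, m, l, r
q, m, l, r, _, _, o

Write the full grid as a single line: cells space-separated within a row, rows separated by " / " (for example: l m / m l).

p r o m l q n / m q r p o n l / n l p o r m q / l o m n q r p / r n q l p o m / o p n q m l r / q m l r n p o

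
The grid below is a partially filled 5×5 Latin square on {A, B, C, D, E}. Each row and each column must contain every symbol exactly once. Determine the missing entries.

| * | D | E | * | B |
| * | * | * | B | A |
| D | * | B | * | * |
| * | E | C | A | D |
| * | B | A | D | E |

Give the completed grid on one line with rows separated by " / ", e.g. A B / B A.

(r1,c4) = C
(r2,c2) = C
(r2,c3) = D
(r3,c2) = A
(r3,c4) = E
(r3,c5) = C
(r4,c1) = B
(r5,c1) = C
(r1,c1) = A
(r2,c1) = E

A D E C B / E C D B A / D A B E C / B E C A D / C B A D E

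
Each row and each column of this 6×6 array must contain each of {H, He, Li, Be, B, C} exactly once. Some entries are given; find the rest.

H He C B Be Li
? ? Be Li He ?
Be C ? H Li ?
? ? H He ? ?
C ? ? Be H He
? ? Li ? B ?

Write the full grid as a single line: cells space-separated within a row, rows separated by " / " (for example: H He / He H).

H He C B Be Li / B H Be Li He C / Be C He H Li B / Li B H He C Be / C Li B Be H He / He Be Li C B H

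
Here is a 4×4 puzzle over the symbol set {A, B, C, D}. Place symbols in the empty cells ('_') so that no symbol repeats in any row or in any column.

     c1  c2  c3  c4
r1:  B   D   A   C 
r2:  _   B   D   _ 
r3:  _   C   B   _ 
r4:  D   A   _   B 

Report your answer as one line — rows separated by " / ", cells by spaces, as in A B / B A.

At row 2, column 4: row 2 has {B,D}; column 4 has {B,C}; that leaves A.
At row 3, column 1: row 3 has {B,C}; column 1 has {B,D}; that leaves A.
At row 3, column 4: row 3 has {A,B,C}; column 4 has {A,B,C}; that leaves D.
At row 4, column 3: row 4 has {A,B,D}; column 3 has {A,B,D}; that leaves C.
At row 2, column 1: row 2 has {A,B,D}; column 1 has {A,B,D}; that leaves C.

B D A C / C B D A / A C B D / D A C B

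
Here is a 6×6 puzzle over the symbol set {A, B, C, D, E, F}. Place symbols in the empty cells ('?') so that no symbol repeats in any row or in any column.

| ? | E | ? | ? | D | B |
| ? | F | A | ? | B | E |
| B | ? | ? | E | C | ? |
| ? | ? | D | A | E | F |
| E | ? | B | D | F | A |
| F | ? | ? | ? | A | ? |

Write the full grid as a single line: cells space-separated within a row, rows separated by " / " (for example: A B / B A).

A E C F D B / D F A C B E / B A F E C D / C B D A E F / E C B D F A / F D E B A C

(r2,c4) = C
(r3,c3) = F
(r3,c6) = D
(r4,c1) = C
(r4,c2) = B
(r5,c2) = C
(r6,c2) = D
(r6,c4) = B
(r6,c6) = C
(r1,c1) = A
(r1,c3) = C
(r1,c4) = F
(r2,c1) = D
(r3,c2) = A
(r6,c3) = E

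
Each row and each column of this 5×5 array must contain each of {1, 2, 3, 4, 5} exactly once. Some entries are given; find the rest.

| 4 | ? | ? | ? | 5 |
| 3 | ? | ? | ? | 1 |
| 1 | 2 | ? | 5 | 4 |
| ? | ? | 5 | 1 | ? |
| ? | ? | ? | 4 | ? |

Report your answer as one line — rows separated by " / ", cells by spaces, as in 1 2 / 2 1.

4 1 2 3 5 / 3 5 4 2 1 / 1 2 3 5 4 / 2 4 5 1 3 / 5 3 1 4 2

(r2,c4) = 2
(r3,c3) = 3
(r4,c1) = 2
(r4,c5) = 3
(r5,c1) = 5
(r5,c5) = 2
(r1,c4) = 3
(r2,c3) = 4
(r4,c2) = 4
(r5,c3) = 1
(r1,c2) = 1
(r1,c3) = 2
(r2,c2) = 5
(r5,c2) = 3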